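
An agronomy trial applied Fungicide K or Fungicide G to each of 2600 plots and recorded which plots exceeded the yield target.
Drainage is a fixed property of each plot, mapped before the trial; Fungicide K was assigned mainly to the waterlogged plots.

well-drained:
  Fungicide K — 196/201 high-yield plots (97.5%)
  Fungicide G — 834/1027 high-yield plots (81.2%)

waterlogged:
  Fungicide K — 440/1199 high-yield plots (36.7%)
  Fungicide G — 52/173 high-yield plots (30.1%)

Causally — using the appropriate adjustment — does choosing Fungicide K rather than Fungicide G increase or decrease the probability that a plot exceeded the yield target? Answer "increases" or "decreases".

Field drainage differs across fungicides for reasons unrelated to any effect of the fungicide itself, and it separately predicts the outcome — a classic confounder. We must compare within field drainage levels.
Within each level — well-drained: 97.5% vs 81.2%; waterlogged: 36.7% vs 30.1% — Fungicide K is higher every time.

increases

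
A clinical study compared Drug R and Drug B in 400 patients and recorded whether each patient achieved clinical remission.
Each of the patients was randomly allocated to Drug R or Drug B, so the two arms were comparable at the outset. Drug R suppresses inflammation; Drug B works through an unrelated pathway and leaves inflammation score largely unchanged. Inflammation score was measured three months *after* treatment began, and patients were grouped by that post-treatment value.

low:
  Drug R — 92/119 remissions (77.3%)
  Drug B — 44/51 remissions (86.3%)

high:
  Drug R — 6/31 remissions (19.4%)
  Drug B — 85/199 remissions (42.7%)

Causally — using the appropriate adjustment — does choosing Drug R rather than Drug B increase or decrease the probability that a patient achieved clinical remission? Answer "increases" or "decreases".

increases

Because the drug influences inflammation score, inflammation score is a post-treatment mediator, not a confounder. Stratifying on it would bias the estimate; the causal effect is the crude pooled difference.
Pooled: Drug R 65.3% vs Drug B 51.6%; Drug R is higher overall.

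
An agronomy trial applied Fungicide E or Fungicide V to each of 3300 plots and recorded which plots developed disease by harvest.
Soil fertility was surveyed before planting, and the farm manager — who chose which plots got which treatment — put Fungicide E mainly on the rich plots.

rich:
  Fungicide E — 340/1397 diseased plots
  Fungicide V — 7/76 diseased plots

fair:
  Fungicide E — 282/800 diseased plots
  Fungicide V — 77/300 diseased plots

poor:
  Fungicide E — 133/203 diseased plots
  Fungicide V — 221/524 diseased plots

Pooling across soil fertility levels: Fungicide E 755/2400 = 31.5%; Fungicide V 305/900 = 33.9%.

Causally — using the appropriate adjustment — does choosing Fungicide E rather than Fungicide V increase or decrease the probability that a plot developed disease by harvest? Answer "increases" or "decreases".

increases

Here soil fertility is a common cause — it drives both which fungicide a case falls under and the outcome. The crude comparison mixes populations; the stratum-specific rates are the causally relevant ones.
Within each level — rich: 24.3% vs 9.2%; fair: 35.2% vs 25.7%; poor: 65.5% vs 42.2% — Fungicide V is lower every time.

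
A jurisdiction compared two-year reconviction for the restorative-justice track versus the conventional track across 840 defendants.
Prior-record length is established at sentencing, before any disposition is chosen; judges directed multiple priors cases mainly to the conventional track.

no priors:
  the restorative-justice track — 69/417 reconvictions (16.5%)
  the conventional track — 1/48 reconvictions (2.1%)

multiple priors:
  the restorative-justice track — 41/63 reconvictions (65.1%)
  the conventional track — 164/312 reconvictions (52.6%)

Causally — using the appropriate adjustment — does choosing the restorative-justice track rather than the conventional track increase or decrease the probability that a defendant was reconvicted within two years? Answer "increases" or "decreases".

increases

Since prior-record length is a pre-existing factor (not a product of the disposition) and it affects the outcome on its own, it is a confounder. The stratified rates, not the pooled rate, identify the causal effect.
Within each level — no priors: 16.5% vs 2.1%; multiple priors: 65.1% vs 52.6% — the conventional track is lower every time.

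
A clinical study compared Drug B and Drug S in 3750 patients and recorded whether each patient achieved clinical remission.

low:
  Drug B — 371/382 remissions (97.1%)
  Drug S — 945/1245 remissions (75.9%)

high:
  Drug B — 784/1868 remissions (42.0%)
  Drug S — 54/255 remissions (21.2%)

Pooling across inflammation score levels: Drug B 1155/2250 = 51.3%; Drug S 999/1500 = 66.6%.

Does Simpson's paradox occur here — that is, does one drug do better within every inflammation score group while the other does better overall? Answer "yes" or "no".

Within each inflammation score level (low 97.1% vs 75.9%; high 42.0% vs 21.2%), Drug B has the higher rate every time. Pooled: 51.3% vs 66.6% — Drug S has the higher rate overall. The two comparisons disagree.

yes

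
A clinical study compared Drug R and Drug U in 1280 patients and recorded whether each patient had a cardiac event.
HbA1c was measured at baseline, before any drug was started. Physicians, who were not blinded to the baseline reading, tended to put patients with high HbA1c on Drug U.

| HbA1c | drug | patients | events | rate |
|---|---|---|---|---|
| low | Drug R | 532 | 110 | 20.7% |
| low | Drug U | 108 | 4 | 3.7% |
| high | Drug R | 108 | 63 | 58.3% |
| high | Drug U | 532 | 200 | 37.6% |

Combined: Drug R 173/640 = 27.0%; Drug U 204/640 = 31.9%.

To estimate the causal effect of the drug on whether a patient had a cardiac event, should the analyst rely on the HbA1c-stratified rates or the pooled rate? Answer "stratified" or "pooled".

stratified

Since HbA1c is a pre-existing factor (not a product of the drug) and it affects the outcome on its own, it is a confounder. The stratified rates, not the pooled rate, identify the causal effect.
Within each level — low: 20.7% vs 3.7%; high: 58.3% vs 37.6% — Drug U is lower every time.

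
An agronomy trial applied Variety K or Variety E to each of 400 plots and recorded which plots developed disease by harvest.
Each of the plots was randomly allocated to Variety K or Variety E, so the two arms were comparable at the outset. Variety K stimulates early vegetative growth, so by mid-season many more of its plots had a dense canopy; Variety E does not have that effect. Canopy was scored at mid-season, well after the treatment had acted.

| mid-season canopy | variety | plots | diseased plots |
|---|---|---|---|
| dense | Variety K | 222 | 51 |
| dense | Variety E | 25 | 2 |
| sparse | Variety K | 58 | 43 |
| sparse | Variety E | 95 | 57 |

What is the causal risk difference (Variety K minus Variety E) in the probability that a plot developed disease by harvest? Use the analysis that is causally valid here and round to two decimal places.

Mid-season canopy is recorded after the variety and is itself shifted by it — it sits on the causal path from variety to outcome. Conditioning on a mediator would strip out part of the effect we want; the pooled comparison gives the total causal effect.
The causal difference is the pooled difference: 0.336 − 0.492 = -0.156.

-0.16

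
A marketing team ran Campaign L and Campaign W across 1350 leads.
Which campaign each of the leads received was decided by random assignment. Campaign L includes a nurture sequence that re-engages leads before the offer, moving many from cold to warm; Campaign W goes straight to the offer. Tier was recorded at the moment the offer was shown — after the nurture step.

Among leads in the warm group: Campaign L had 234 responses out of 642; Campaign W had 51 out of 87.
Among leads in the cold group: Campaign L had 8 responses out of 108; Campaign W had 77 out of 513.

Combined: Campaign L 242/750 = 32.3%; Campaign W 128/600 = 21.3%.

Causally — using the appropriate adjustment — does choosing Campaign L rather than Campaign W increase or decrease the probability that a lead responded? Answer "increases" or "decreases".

increases

The stratified and pooled comparisons disagree (Campaign W wins within each engagement tier; Campaign L wins overall), so the answer turns on the causal role of engagement tier.
Engagement tier here is a post-treatment variable shaped by the campaign; conditioning on it would introduce bias rather than remove it. The overall comparison is the causal one.
Pooled: Campaign L 32.3% vs Campaign W 21.3%; Campaign L is higher overall.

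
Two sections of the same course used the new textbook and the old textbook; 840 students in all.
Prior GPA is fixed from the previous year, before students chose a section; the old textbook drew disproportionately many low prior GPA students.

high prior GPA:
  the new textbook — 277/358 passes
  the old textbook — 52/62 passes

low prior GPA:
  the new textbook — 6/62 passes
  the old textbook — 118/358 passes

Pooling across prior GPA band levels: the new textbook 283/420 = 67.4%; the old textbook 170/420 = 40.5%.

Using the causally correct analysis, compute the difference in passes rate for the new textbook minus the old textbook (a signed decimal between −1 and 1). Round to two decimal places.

-0.15

Since prior GPA band is a pre-existing factor (not a product of the teaching method) and it affects the outcome on its own, it is a confounder. The stratified rates, not the pooled rate, identify the causal effect.
Adjusting over the population distribution of prior GPA band: 0.500·(0.774−0.839) + 0.500·(0.097−0.330) = -0.149.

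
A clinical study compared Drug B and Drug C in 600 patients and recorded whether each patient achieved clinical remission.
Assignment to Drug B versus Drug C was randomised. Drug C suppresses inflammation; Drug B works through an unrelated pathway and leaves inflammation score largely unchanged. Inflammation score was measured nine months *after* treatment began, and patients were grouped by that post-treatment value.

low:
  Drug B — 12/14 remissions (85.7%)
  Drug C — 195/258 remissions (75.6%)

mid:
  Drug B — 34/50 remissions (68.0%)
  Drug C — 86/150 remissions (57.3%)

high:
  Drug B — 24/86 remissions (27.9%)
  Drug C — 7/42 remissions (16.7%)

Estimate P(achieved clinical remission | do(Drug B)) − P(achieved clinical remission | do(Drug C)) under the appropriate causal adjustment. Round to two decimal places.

-0.17

Inflammation score lies on the pathway drug → inflammation score → outcome, so adjusting for it blocks the indirect effect. For the total causal effect of drug, use the unadjusted pooled rates.
The causal difference is the pooled difference: 0.467 − 0.640 = -0.173.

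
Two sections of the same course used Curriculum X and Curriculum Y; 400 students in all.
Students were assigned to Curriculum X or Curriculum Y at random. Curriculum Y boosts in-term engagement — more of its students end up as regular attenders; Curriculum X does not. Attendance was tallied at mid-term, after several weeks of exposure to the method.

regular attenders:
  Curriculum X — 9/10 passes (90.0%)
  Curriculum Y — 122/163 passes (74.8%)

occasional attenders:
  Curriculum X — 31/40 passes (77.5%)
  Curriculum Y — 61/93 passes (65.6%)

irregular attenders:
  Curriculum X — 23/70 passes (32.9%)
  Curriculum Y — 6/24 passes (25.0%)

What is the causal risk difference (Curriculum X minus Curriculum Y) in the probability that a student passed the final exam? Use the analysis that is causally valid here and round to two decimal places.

Mid-term attendance lies on the pathway teaching method → mid-term attendance → outcome, so adjusting for it blocks the indirect effect. For the total causal effect of teaching method, use the unadjusted pooled rates.
The causal difference is the pooled difference: 0.525 − 0.675 = -0.150.

-0.15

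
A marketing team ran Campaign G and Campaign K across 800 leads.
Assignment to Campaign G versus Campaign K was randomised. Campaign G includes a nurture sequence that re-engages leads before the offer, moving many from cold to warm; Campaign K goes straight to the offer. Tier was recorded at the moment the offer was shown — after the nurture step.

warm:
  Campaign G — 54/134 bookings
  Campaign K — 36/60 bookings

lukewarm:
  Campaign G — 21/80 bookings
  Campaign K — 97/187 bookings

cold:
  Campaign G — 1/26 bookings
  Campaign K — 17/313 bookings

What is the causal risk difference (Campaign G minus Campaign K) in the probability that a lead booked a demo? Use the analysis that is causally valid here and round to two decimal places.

Campaign K is higher inside every engagement tier stratum but Campaign G is higher in aggregate. Whether to stratify depends on how engagement tier relates to the campaign.
Engagement tier is recorded after the campaign and is itself shifted by it — it sits on the causal path from campaign to outcome. Conditioning on a mediator would strip out part of the effect we want; the pooled comparison gives the total causal effect.
The causal difference is the pooled difference: 0.317 − 0.268 = +0.049.

+0.05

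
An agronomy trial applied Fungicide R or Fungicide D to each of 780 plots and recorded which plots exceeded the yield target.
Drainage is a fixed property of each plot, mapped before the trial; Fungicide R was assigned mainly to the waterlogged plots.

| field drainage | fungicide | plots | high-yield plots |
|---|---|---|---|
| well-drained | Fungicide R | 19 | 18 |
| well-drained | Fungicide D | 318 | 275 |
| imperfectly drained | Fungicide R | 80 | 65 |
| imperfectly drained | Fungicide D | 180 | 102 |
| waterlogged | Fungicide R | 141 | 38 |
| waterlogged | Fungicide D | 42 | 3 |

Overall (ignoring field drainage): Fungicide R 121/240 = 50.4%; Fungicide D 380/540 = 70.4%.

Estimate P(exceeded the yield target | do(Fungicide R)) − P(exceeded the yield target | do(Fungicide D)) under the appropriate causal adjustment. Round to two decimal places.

Nothing the fungicide does changes field drainage; the imbalance is an allocation artefact. With field drainage also predicting the outcome, the pooled figure is confounded, and the within-stratum comparison is the causal one.
Adjusting over the population distribution of field drainage: 0.432·(0.947−0.865) + 0.333·(0.812−0.567) + 0.235·(0.270−0.071) = +0.164.

+0.16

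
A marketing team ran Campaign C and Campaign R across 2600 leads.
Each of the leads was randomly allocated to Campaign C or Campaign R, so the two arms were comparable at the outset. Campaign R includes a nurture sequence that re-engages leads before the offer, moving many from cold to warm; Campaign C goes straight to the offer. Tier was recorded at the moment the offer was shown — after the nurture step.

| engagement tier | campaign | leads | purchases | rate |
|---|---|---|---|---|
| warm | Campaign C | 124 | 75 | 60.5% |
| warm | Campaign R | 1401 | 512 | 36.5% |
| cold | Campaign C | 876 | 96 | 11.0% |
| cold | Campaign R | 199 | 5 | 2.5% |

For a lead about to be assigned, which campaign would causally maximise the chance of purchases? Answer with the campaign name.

Engagement tier lies on the pathway campaign → engagement tier → outcome, so adjusting for it blocks the indirect effect. For the total causal effect of campaign, use the unadjusted pooled rates.
Pooled: Campaign C 17.1% vs Campaign R 32.3%; Campaign R is higher overall.

Campaign R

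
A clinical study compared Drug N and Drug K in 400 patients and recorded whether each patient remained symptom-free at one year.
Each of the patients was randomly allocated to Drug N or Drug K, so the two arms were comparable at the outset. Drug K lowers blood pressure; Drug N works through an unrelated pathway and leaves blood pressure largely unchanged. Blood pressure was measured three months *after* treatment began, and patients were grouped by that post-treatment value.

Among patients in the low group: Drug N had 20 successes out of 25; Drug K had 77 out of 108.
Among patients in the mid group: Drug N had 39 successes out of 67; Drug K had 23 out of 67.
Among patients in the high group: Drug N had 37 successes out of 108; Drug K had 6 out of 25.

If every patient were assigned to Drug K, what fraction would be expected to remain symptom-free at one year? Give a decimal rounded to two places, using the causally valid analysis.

Blood pressure is recorded after the drug and is itself shifted by it — it sits on the causal path from drug to outcome. Conditioning on a mediator would strip out part of the effect we want; the pooled comparison gives the total causal effect.
So P(outcome | do(Drug K)) is just the pooled rate for Drug K: 106/200 = 0.530.

0.53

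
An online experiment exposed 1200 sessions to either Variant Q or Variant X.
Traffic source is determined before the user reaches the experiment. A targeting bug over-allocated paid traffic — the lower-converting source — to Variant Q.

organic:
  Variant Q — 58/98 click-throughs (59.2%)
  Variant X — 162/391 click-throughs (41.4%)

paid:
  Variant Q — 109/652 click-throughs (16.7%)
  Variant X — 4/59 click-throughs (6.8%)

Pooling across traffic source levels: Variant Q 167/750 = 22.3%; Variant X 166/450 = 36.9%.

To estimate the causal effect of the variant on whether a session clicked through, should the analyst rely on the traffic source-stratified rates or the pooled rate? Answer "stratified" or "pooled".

Within every traffic source level Variant Q has the higher rate, yet pooled Variant X does — Simpson's reversal.
Traffic source differs across variants for reasons unrelated to any effect of the variant itself, and it separately predicts the outcome — a classic confounder. We must compare within traffic source levels.
Within each level — organic: 59.2% vs 41.4%; paid: 16.7% vs 6.8% — Variant Q is higher every time.

stratified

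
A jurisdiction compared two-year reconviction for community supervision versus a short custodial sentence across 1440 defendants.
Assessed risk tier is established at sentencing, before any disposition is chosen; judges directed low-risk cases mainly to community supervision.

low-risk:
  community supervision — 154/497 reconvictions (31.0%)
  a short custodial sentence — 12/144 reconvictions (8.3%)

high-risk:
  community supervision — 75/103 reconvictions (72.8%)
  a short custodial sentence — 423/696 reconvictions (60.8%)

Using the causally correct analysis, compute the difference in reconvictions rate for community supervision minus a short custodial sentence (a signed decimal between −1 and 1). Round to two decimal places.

+0.17

Within every assessed risk tier level a short custodial sentence has the lower rate, yet pooled community supervision does — Simpson's reversal.
Since assessed risk tier is a pre-existing factor (not a product of the disposition) and it affects the outcome on its own, it is a confounder. The stratified rates, not the pooled rate, identify the causal effect.
Adjusting over the population distribution of assessed risk tier: 0.445·(0.310−0.083) + 0.555·(0.728−0.608) = +0.168.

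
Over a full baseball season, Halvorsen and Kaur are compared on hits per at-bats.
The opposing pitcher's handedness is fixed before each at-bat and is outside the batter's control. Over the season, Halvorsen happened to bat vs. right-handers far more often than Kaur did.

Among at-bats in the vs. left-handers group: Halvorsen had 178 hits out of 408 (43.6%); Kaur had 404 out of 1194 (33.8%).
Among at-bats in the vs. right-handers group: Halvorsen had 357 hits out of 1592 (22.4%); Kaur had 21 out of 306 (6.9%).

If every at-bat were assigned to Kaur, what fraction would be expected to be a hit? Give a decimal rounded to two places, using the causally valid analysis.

Halvorsen is higher inside every pitcher handedness stratum but Kaur is higher in aggregate. Whether to stratify depends on how pitcher handedness relates to the player.
Since pitcher handedness is a pre-existing factor (not a product of the player) and it affects the outcome on its own, it is a confounder. The stratified rates, not the pooled rate, identify the causal effect.
Standardising Kaur to the population pitcher handedness mix: 0.458·404/1194 + 0.542·21/306 = 0.192.

0.19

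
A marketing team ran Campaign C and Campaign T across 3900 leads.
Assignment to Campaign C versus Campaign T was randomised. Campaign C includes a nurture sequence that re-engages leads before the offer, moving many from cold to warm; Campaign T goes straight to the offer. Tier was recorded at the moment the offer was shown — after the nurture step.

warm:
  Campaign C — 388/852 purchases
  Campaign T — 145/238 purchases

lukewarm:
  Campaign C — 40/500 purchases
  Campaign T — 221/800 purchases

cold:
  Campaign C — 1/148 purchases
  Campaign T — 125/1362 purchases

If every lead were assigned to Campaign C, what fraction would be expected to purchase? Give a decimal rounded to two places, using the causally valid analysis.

0.29

Within every engagement tier level Campaign T has the higher rate, yet pooled Campaign C does — Simpson's reversal.
Engagement tier lies on the pathway campaign → engagement tier → outcome, so adjusting for it blocks the indirect effect. For the total causal effect of campaign, use the unadjusted pooled rates.
So P(outcome | do(Campaign C)) is just the pooled rate for Campaign C: 429/1500 = 0.286.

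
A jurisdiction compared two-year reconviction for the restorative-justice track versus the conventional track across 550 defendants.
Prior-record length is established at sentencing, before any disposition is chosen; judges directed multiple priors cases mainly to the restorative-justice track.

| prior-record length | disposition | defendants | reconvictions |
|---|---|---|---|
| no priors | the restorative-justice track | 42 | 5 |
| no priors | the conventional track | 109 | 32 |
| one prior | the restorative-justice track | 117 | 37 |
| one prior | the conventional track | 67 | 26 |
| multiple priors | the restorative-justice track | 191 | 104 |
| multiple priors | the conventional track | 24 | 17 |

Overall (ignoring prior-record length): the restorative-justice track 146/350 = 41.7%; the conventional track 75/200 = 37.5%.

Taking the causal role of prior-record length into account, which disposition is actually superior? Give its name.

the restorative-justice track

Within every prior-record length level the restorative-justice track has the lower rate, yet pooled the conventional track does — Simpson's reversal.
Nothing the disposition does changes prior-record length; the imbalance is an allocation artefact. With prior-record length also predicting the outcome, the pooled figure is confounded, and the within-stratum comparison is the causal one.
Within each level — no priors: 11.9% vs 29.4%; one prior: 31.6% vs 38.8%; multiple priors: 54.5% vs 70.8% — the restorative-justice track is lower every time.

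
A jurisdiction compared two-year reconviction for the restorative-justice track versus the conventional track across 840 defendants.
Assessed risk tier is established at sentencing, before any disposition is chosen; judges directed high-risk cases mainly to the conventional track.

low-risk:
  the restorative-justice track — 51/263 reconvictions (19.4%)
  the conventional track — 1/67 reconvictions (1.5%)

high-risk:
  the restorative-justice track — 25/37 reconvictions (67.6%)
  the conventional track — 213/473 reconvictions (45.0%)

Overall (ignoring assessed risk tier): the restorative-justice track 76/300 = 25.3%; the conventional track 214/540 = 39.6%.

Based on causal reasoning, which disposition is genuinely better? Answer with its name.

Since assessed risk tier is a pre-existing factor (not a product of the disposition) and it affects the outcome on its own, it is a confounder. The stratified rates, not the pooled rate, identify the causal effect.
Within each level — low-risk: 19.4% vs 1.5%; high-risk: 67.6% vs 45.0% — the conventional track is lower every time.

the conventional track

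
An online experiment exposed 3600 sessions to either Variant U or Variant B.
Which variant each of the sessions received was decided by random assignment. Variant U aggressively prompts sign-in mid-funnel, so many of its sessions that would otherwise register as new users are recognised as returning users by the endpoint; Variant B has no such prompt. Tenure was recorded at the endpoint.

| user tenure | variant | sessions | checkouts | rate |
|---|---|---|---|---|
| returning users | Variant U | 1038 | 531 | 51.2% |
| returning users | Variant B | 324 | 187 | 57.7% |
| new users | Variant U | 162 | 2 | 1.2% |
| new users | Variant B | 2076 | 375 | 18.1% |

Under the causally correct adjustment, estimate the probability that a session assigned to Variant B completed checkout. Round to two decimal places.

The user tenure-specific comparison favours Variant B throughout, but the pooled figures favour Variant U. The question is whether to condition on user tenure.
Because the variant influences user tenure, user tenure is a post-treatment mediator, not a confounder. Stratifying on it would bias the estimate; the causal effect is the crude pooled difference.
So P(outcome | do(Variant B)) is just the pooled rate for Variant B: 562/2400 = 0.234.

0.23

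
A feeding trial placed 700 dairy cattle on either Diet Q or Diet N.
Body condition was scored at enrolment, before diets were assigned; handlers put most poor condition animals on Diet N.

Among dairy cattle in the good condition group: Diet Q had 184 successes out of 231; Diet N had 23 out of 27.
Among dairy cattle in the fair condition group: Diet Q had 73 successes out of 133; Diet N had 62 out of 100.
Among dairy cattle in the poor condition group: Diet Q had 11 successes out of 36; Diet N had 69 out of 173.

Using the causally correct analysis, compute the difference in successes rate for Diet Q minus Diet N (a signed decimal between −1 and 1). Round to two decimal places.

Diet N is higher inside every starting body condition stratum but Diet Q is higher in aggregate. Whether to stratify depends on how starting body condition relates to the diet.
Nothing the diet does changes starting body condition; the imbalance is an allocation artefact. With starting body condition also predicting the outcome, the pooled figure is confounded, and the within-stratum comparison is the causal one.
Adjusting over the population distribution of starting body condition: 0.369·(0.797−0.852) + 0.333·(0.549−0.620) + 0.299·(0.306−0.399) = -0.072.

-0.07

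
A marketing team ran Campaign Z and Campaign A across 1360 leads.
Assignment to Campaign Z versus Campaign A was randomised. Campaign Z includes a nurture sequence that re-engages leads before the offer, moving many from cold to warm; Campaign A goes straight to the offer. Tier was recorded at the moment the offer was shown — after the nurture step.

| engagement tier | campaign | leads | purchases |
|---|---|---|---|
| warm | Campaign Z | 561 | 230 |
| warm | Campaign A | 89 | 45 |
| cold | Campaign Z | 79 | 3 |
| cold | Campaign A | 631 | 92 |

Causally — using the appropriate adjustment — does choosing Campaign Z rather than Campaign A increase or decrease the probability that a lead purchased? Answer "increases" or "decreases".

The stratified and pooled comparisons disagree (Campaign A wins within each engagement tier; Campaign Z wins overall), so the answer turns on the causal role of engagement tier.
Because the campaign influences engagement tier, engagement tier is a post-treatment mediator, not a confounder. Stratifying on it would bias the estimate; the causal effect is the crude pooled difference.
Pooled: Campaign Z 36.4% vs Campaign A 19.0%; Campaign Z is higher overall.

increases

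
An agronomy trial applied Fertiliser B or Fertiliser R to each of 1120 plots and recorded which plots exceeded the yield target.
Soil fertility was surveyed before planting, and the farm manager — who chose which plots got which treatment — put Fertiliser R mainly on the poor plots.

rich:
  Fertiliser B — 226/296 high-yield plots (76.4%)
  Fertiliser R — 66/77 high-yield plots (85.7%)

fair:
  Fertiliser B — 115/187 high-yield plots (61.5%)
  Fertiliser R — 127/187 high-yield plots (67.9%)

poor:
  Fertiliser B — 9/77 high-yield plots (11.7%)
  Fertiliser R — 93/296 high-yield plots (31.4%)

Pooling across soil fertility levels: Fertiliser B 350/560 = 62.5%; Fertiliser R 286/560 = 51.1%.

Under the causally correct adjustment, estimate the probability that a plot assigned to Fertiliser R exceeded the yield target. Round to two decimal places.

Soil fertility differs across fertilisers for reasons unrelated to any effect of the fertiliser itself, and it separately predicts the outcome — a classic confounder. We must compare within soil fertility levels.
Standardising Fertiliser R to the population soil fertility mix: 0.333·66/77 + 0.334·127/187 + 0.333·93/296 = 0.617.

0.62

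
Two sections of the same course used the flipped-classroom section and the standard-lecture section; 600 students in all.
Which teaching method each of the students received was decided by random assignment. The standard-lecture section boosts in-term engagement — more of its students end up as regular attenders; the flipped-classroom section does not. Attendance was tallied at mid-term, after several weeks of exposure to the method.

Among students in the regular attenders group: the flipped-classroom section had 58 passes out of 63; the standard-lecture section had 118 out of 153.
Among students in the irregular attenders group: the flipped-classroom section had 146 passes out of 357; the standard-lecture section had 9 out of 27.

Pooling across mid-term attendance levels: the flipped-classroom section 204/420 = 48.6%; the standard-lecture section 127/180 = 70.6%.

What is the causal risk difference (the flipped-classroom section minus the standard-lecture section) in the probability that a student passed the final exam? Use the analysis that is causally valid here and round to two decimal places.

-0.22

Mid-term attendance here is a post-treatment variable shaped by the teaching method; conditioning on it would introduce bias rather than remove it. The overall comparison is the causal one.
The causal difference is the pooled difference: 0.486 − 0.706 = -0.220.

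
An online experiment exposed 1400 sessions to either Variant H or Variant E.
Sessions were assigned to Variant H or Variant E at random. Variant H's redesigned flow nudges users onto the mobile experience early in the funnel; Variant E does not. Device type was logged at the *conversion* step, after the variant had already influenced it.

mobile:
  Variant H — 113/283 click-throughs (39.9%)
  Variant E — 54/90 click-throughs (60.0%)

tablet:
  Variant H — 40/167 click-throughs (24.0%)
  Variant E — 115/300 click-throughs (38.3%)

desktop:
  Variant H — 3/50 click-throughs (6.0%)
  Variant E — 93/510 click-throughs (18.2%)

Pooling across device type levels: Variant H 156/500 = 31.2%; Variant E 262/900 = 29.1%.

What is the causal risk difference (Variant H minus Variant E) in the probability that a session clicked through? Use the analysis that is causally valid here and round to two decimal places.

+0.02

Within every device type level Variant E has the higher rate, yet pooled Variant H does — Simpson's reversal.
Device type here is a post-treatment variable shaped by the variant; conditioning on it would introduce bias rather than remove it. The overall comparison is the causal one.
The causal difference is the pooled difference: 0.312 − 0.291 = +0.021.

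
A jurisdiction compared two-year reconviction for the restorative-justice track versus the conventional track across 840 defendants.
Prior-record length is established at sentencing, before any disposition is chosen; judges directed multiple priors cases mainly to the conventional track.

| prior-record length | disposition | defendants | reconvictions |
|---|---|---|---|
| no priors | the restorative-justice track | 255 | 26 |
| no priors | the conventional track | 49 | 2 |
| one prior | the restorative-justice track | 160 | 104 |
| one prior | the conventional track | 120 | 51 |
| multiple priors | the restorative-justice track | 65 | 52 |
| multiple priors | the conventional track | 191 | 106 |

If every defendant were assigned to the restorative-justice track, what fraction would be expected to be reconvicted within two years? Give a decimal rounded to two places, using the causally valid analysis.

Prior-record length satisfies the back-door criterion: it is not a descendant of the disposition, and it blocks the spurious path from disposition to outcome. Adjusting for it (i.e., using the within-prior-record length rates) gives the causal effect.
Standardising the restorative-justice track to the population prior-record length mix: 0.362·26/255 + 0.333·104/160 + 0.305·52/65 = 0.497.

0.50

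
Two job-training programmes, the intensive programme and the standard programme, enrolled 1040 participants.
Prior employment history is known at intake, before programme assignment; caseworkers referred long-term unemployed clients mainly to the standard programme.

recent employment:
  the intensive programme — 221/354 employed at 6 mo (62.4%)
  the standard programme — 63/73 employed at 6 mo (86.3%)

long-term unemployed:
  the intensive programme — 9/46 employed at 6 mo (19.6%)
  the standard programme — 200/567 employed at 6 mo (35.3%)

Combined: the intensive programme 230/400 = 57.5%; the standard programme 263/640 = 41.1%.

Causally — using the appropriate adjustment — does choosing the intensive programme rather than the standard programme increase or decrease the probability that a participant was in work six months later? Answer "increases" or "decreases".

decreases

Within every prior employment history level the standard programme has the higher rate, yet pooled the intensive programme does — Simpson's reversal.
Prior employment history is set before the programme has any effect — it is not caused by the programme — and it independently drives the outcome. That makes it a confounder, so the causal comparison is within prior employment history levels.
Within each level — recent employment: 62.4% vs 86.3%; long-term unemployed: 19.6% vs 35.3% — the standard programme is higher every time.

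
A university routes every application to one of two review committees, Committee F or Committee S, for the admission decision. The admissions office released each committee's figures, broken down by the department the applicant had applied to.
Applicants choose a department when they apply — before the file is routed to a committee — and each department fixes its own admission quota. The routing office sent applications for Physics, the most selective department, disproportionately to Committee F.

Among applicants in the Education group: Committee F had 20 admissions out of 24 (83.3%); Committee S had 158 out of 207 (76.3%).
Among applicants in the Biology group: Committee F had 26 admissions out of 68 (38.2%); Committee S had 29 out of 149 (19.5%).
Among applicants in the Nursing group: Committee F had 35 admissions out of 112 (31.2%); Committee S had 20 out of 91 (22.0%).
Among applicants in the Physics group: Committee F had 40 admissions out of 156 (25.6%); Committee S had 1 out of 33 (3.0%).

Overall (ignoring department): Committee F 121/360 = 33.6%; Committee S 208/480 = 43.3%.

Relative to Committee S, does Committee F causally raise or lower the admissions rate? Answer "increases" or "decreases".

The department-specific comparison favours Committee F throughout, but the pooled figures favour Committee S. The question is whether to condition on department.
Here department is a common cause — it drives both which review committee a case falls under and the outcome. The crude comparison mixes populations; the stratum-specific rates are the causally relevant ones.
Within each level — Education: 83.3% vs 76.3%; Biology: 38.2% vs 19.5%; Nursing: 31.2% vs 22.0%; Physics: 25.6% vs 3.0% — Committee F is higher every time.

increases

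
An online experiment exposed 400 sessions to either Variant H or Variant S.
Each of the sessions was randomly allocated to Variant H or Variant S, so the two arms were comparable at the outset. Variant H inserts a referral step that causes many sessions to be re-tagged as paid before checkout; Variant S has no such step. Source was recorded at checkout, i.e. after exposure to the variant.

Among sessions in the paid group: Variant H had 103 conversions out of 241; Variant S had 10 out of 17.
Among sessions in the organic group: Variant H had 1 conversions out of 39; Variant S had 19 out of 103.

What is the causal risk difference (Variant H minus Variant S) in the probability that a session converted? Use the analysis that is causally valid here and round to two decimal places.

The stratified and pooled comparisons disagree (Variant S wins within each traffic source; Variant H wins overall), so the answer turns on the causal role of traffic source.
Traffic source here is a post-treatment variable shaped by the variant; conditioning on it would introduce bias rather than remove it. The overall comparison is the causal one.
The causal difference is the pooled difference: 0.371 − 0.242 = +0.130.

+0.13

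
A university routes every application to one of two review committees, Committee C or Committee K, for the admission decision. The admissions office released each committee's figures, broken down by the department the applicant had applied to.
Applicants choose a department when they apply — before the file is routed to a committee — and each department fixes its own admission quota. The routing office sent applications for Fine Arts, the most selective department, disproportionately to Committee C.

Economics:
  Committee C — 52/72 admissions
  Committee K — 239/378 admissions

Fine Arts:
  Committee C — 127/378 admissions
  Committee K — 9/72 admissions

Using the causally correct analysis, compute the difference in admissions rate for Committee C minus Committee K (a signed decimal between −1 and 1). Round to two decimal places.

+0.15

Nothing the review committee does changes department; the imbalance is an allocation artefact. With department also predicting the outcome, the pooled figure is confounded, and the within-stratum comparison is the causal one.
Adjusting over the population distribution of department: 0.500·(0.722−0.632) + 0.500·(0.336−0.125) = +0.150.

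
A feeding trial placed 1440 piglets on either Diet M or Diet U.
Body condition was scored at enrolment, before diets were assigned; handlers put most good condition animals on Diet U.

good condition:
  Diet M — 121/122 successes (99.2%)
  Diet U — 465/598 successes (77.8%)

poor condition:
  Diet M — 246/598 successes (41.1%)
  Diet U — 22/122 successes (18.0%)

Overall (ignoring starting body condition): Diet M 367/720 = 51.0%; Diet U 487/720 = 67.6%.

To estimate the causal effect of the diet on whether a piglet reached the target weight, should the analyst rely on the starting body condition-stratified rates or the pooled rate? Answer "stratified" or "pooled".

stratified

Since starting body condition is a pre-existing factor (not a product of the diet) and it affects the outcome on its own, it is a confounder. The stratified rates, not the pooled rate, identify the causal effect.
Within each level — good condition: 99.2% vs 77.8%; poor condition: 41.1% vs 18.0% — Diet M is higher every time.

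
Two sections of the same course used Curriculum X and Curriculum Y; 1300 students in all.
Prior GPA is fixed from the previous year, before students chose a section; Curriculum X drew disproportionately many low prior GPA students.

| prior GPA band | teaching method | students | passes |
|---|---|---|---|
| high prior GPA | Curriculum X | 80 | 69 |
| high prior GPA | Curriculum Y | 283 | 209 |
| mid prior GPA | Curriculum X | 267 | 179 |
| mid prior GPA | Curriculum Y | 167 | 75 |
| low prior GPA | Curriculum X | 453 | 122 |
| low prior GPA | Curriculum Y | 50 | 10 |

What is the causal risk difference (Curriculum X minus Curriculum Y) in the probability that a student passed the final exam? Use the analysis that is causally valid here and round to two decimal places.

+0.14

Curriculum X is higher inside every prior GPA band stratum but Curriculum Y is higher in aggregate. Whether to stratify depends on how prior GPA band relates to the teaching method.
The imbalance in prior GPA band arose from how students were allocated, not from anything the teaching method did; and prior GPA band independently affects the outcome. The pooled gap is confounded — condition on prior GPA band.
Adjusting over the population distribution of prior GPA band: 0.279·(0.863−0.739) + 0.334·(0.670−0.449) + 0.387·(0.269−0.200) = +0.135.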